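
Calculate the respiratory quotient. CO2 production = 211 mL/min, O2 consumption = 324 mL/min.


RQ = VCO2 / VO2
RQ = 211 / 324
RQ = 0.6512


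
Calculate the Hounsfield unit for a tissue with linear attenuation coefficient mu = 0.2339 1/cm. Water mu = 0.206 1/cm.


HU = ((mu_tissue - mu_water) / mu_water) * 1000
HU = ((0.2339 - 0.206) / 0.206) * 1000
HU = 135.4


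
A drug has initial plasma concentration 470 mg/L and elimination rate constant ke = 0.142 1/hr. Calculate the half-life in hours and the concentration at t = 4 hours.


t_half = ln(2) / ke = 0.693147 / 0.142 = 4.881 hr
C(t) = C0 * exp(-ke*t) = 470 * exp(-0.142*4)
C(4) = 266.3 mg/L


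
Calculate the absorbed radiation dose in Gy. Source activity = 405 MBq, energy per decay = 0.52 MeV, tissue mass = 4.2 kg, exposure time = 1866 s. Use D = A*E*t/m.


A = 405 MBq = 4.0500e+08 Bq
E = 0.52 MeV = 8.3304e-14 J
D = A*E*t/m = 4.0500e+08*8.3304e-14*1866/4.2
D = 0.01499 Gy


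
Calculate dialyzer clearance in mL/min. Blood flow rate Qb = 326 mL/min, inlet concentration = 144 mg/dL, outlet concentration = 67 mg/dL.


K = Qb * (Cb_in - Cb_out) / Cb_in
K = 326 * (144 - 67) / 144
K = 174.3 mL/min


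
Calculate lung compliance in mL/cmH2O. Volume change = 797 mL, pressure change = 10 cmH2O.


C = dV / dP
C = 797 / 10
C = 79.7 mL/cmH2O


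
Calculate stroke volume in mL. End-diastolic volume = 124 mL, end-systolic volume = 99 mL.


SV = EDV - ESV
SV = 124 - 99
SV = 25 mL


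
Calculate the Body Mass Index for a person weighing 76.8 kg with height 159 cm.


BMI = weight / height^2
height = 159 cm = 1.59 m
BMI = 76.8 / 1.59^2
BMI = 30.38 kg/m^2


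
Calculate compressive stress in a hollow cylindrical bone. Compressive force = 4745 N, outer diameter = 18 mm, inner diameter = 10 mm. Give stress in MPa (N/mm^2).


A = pi*(r_o^2 - r_i^2)
r_o = 9 mm, r_i = 5 mm
A = 175.929 mm^2
sigma = F/A = 4745 / 175.929
sigma = 26.97 MPa


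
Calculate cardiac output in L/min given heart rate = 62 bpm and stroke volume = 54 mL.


CO = HR * SV
CO = 62 * 54 / 1000
CO = 3.348 L/min


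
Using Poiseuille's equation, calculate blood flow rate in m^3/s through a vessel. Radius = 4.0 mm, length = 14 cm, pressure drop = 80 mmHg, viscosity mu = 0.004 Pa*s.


Q = pi*r^4*dP / (8*mu*L)
r = 0.004 m, L = 0.14 m
dP = 80 mmHg = 10665.76 Pa
Q = 0.001915 m^3/s


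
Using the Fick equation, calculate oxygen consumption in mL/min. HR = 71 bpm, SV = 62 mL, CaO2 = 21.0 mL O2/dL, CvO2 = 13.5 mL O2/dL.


CO = HR*SV = 71*62/1000 = 4.402 L/min
a-v O2 diff = 21.0 - 13.5 = 7.5 mL/dL
VO2 = CO * (CaO2-CvO2) * 10 dL/L
VO2 = 4.402 * 7.5 * 10
VO2 = 330.1 mL/min


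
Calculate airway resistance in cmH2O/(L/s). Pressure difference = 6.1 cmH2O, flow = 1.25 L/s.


R = dP / flow
R = 6.1 / 1.25
R = 4.88 cmH2O/(L/s)


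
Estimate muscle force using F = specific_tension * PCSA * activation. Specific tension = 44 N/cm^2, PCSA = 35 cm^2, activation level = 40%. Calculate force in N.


F = sigma * PCSA * activation
F = 44 * 35 * 0.4
F = 616 N


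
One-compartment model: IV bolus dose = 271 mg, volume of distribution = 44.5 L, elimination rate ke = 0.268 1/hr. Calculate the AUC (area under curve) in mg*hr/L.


C0 = Dose/Vd = 271/44.5 = 6.08989 mg/L
AUC = C0/ke = 6.08989/0.268
AUC = 22.72 mg*hr/L


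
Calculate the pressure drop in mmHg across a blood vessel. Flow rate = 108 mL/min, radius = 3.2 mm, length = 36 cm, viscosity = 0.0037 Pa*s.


dP = 8*mu*L*Q / (pi*r^4)
Q = 108 mL/min = 1.8e-06 m^3/s
dP = 58.226 Pa = 58.226 / 133.322 mmHg = 0.4367 mmHg


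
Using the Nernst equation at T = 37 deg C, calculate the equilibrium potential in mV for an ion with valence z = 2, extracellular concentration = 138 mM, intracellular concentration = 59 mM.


E = (RT/(zF)) * ln(C_out/C_in)
T = 37 + 273.15 = 310.15 K
E = (8.314 * 310.15 / (2 * 96485)) * ln(138/59)
E = 11.35 mV


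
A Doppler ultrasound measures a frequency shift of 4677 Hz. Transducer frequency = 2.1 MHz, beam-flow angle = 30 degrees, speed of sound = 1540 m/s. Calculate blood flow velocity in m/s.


v = fd * c / (2 * f0 * cos(theta))
v = 4677 * 1540 / (2 * 2.1000e+06 * cos(30))
v = 1.98 m/s


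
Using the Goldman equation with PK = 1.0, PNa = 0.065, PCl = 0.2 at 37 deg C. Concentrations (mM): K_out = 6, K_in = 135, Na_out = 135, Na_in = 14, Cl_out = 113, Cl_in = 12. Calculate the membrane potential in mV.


Vm = (RT/F)*ln((PK*Ko + PNa*Nao + PCl*Cli)/(PK*Ki + PNa*Nai + PCl*Clo))
Numer = 17.175, Denom = 158.51
Vm = -59.39 mV


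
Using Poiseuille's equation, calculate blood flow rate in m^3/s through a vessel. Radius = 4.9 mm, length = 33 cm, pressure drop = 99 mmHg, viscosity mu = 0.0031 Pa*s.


Q = pi*r^4*dP / (8*mu*L)
r = 0.0049 m, L = 0.33 m
dP = 99 mmHg = 13198.878 Pa
Q = 0.002921 m^3/s


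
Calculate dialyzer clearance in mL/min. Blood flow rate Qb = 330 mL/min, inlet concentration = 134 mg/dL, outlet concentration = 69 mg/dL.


K = Qb * (Cb_in - Cb_out) / Cb_in
K = 330 * (134 - 69) / 134
K = 160.1 mL/min


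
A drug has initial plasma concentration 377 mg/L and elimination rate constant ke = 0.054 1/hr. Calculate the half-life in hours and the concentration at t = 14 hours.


t_half = ln(2) / ke = 0.693147 / 0.054 = 12.84 hr
C(t) = C0 * exp(-ke*t) = 377 * exp(-0.054*14)
C(14) = 177 mg/L


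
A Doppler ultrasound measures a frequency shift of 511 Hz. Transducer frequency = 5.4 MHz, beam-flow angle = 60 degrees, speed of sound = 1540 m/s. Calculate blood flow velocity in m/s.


v = fd * c / (2 * f0 * cos(theta))
v = 511 * 1540 / (2 * 5.4000e+06 * cos(60))
v = 0.1457 m/s


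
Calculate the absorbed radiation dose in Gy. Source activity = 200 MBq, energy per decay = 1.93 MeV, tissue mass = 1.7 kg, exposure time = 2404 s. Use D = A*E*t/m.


A = 200 MBq = 2.0000e+08 Bq
E = 1.93 MeV = 3.09186e-13 J
D = A*E*t/m = 2.0000e+08*3.09186e-13*2404/1.7
D = 0.08745 Gy


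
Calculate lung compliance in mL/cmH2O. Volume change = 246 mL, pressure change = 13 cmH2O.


C = dV / dP
C = 246 / 13
C = 18.92 mL/cmH2O


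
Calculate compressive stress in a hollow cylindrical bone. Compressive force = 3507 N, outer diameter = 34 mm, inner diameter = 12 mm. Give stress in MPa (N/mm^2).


A = pi*(r_o^2 - r_i^2)
r_o = 17 mm, r_i = 6 mm
A = 794.823 mm^2
sigma = F/A = 3507 / 794.823
sigma = 4.412 MPa


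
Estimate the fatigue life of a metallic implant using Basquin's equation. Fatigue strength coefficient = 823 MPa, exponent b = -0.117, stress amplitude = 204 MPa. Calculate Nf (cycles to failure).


sigma_a = sigma_f' * (2Nf)^b
2Nf = (sigma_a/sigma_f')^(1/b)
2Nf = (204/823)^(1/-0.117)
2Nf = 150493.77
Nf = 7.525e+04


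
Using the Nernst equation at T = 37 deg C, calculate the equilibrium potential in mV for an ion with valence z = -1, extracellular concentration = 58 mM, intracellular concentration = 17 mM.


E = (RT/(zF)) * ln(C_out/C_in)
T = 37 + 273.15 = 310.15 K
E = (8.314 * 310.15 / (-1 * 96485)) * ln(58/17)
E = -32.8 mV


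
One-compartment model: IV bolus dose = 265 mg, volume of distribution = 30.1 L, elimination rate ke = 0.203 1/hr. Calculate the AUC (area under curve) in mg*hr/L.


C0 = Dose/Vd = 265/30.1 = 8.80399 mg/L
AUC = C0/ke = 8.80399/0.203
AUC = 43.37 mg*hr/L


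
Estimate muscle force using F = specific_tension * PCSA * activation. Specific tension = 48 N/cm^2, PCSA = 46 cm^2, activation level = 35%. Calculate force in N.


F = sigma * PCSA * activation
F = 48 * 46 * 0.35
F = 772.8 N


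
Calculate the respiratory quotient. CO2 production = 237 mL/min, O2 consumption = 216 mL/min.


RQ = VCO2 / VO2
RQ = 237 / 216
RQ = 1.097


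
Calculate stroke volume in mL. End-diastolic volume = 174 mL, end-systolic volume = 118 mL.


SV = EDV - ESV
SV = 174 - 118
SV = 56 mL


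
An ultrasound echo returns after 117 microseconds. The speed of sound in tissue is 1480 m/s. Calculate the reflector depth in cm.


depth = c * t / 2
t = 117 us = 1.1700e-04 s
depth = 1480 * 1.1700e-04 / 2
depth = 0.08658 m = 8.658 cm


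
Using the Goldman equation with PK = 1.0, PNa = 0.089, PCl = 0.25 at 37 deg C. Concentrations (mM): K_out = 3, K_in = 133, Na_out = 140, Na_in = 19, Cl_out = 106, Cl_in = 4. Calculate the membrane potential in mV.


Vm = (RT/F)*ln((PK*Ko + PNa*Nao + PCl*Cli)/(PK*Ki + PNa*Nai + PCl*Clo))
Numer = 16.46, Denom = 161.191
Vm = -60.98 mV


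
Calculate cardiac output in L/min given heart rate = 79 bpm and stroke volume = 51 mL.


CO = HR * SV
CO = 79 * 51 / 1000
CO = 4.029 L/min


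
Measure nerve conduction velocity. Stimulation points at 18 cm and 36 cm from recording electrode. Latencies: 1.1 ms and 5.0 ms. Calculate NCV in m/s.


Distance = (36 - 18) / 100 = 0.18 m
dt = (5.0 - 1.1) / 1000 = 0.0039 s
NCV = dist / dt = 46.15 m/s


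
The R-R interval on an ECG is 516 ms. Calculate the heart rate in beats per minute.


HR = 60 / RR_interval(s)
RR = 516 ms = 0.516 s
HR = 60 / 0.516 = 116.3 bpm


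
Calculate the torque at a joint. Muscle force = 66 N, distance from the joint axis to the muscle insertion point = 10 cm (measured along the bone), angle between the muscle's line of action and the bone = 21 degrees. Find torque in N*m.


Torque = F * d * sin(theta)   (moment arm = d*sin(theta))
d = 10 cm = 0.1 m
Torque = 66 * 0.1 * sin(21)
Torque = 2.365 N*m


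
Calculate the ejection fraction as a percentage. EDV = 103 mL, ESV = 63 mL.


SV = EDV - ESV = 103 - 63 = 40 mL
EF = SV/EDV * 100 = 40/103 * 100
EF = 38.83%


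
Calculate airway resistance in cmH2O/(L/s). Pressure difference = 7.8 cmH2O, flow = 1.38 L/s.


R = dP / flow
R = 7.8 / 1.38
R = 5.652 cmH2O/(L/s)


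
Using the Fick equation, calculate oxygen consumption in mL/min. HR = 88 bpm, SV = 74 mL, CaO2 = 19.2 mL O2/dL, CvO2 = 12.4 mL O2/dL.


CO = HR*SV = 88*74/1000 = 6.512 L/min
a-v O2 diff = 19.2 - 12.4 = 6.8 mL/dL
VO2 = CO * (CaO2-CvO2) * 10 dL/L
VO2 = 6.512 * 6.8 * 10
VO2 = 442.8 mL/min


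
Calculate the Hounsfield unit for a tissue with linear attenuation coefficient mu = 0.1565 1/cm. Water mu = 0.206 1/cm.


HU = ((mu_tissue - mu_water) / mu_water) * 1000
HU = ((0.1565 - 0.206) / 0.206) * 1000
HU = -240.3


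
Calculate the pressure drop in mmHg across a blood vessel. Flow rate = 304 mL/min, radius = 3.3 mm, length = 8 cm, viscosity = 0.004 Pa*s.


dP = 8*mu*L*Q / (pi*r^4)
Q = 304 mL/min = 5.06667e-06 m^3/s
dP = 34.8142 Pa = 34.8142 / 133.322 mmHg = 0.2611 mmHg


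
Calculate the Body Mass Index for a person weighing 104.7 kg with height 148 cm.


BMI = weight / height^2
height = 148 cm = 1.48 m
BMI = 104.7 / 1.48^2
BMI = 47.8 kg/m^2


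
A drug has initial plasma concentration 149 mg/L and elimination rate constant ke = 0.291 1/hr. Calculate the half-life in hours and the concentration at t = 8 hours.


t_half = ln(2) / ke = 0.693147 / 0.291 = 2.382 hr
C(t) = C0 * exp(-ke*t) = 149 * exp(-0.291*8)
C(8) = 14.53 mg/L


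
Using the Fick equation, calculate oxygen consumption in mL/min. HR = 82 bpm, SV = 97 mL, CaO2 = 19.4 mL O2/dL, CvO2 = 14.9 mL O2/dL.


CO = HR*SV = 82*97/1000 = 7.954 L/min
a-v O2 diff = 19.4 - 14.9 = 4.5 mL/dL
VO2 = CO * (CaO2-CvO2) * 10 dL/L
VO2 = 7.954 * 4.5 * 10
VO2 = 357.9 mL/min


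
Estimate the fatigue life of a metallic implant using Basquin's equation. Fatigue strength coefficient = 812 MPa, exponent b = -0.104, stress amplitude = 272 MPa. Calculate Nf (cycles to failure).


sigma_a = sigma_f' * (2Nf)^b
2Nf = (sigma_a/sigma_f')^(1/b)
2Nf = (272/812)^(1/-0.104)
2Nf = 36913.387
Nf = 1.846e+04


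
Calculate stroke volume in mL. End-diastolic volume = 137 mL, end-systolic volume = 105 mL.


SV = EDV - ESV
SV = 137 - 105
SV = 32 mL


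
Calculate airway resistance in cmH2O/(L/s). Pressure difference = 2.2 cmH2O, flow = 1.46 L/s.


R = dP / flow
R = 2.2 / 1.46
R = 1.507 cmH2O/(L/s)


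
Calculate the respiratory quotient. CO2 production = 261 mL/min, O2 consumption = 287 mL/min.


RQ = VCO2 / VO2
RQ = 261 / 287
RQ = 0.9094


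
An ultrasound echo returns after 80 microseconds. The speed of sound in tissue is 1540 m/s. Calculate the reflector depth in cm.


depth = c * t / 2
t = 80 us = 8.0000e-05 s
depth = 1540 * 8.0000e-05 / 2
depth = 0.0616 m = 6.16 cm


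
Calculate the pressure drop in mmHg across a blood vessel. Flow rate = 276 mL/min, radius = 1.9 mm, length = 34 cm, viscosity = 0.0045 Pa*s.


dP = 8*mu*L*Q / (pi*r^4)
Q = 276 mL/min = 4.6e-06 m^3/s
dP = 1375.23 Pa = 1375.23 / 133.322 mmHg = 10.32 mmHg


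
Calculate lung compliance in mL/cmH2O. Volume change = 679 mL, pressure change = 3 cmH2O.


C = dV / dP
C = 679 / 3
C = 226.3 mL/cmH2O


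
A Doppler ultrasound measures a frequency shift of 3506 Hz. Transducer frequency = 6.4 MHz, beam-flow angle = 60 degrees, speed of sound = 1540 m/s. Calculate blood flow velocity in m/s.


v = fd * c / (2 * f0 * cos(theta))
v = 3506 * 1540 / (2 * 6.4000e+06 * cos(60))
v = 0.8436 m/s


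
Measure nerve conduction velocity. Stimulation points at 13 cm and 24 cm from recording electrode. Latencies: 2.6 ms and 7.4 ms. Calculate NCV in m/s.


Distance = (24 - 13) / 100 = 0.11 m
dt = (7.4 - 2.6) / 1000 = 0.0048 s
NCV = dist / dt = 22.92 m/s


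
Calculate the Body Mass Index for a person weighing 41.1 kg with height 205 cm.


BMI = weight / height^2
height = 205 cm = 2.05 m
BMI = 41.1 / 2.05^2
BMI = 9.78 kg/m^2


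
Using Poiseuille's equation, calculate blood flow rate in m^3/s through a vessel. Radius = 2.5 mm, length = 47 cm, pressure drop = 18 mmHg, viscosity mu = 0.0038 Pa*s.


Q = pi*r^4*dP / (8*mu*L)
r = 0.0025 m, L = 0.47 m
dP = 18 mmHg = 2399.796 Pa
Q = 2.0612e-05 m^3/s


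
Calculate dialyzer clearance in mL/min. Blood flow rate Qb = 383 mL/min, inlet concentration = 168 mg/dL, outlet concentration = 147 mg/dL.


K = Qb * (Cb_in - Cb_out) / Cb_in
K = 383 * (168 - 147) / 168
K = 47.88 mL/min


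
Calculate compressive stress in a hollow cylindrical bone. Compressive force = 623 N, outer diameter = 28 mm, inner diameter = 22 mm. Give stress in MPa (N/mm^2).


A = pi*(r_o^2 - r_i^2)
r_o = 14 mm, r_i = 11 mm
A = 235.619 mm^2
sigma = F/A = 623 / 235.619
sigma = 2.644 MPa


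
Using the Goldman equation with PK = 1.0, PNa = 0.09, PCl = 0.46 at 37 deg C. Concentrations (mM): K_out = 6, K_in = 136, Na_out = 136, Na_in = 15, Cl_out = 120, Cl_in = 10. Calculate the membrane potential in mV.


Vm = (RT/F)*ln((PK*Ko + PNa*Nao + PCl*Cli)/(PK*Ki + PNa*Nai + PCl*Clo))
Numer = 22.84, Denom = 192.55
Vm = -56.97 mV


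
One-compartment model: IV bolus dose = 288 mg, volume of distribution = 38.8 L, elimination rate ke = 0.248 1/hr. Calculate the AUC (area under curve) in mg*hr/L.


C0 = Dose/Vd = 288/38.8 = 7.42268 mg/L
AUC = C0/ke = 7.42268/0.248
AUC = 29.93 mg*hr/L


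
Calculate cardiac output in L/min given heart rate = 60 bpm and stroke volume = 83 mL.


CO = HR * SV
CO = 60 * 83 / 1000
CO = 4.98 L/min


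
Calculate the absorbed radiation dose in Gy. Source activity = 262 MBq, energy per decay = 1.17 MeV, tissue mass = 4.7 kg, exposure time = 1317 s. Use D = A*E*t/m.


A = 262 MBq = 2.6200e+08 Bq
E = 1.17 MeV = 1.87434e-13 J
D = A*E*t/m = 2.6200e+08*1.87434e-13*1317/4.7
D = 0.01376 Gy


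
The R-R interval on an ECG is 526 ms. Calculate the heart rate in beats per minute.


HR = 60 / RR_interval(s)
RR = 526 ms = 0.526 s
HR = 60 / 0.526 = 114.1 bpm


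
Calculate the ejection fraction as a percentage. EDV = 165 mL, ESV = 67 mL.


SV = EDV - ESV = 165 - 67 = 98 mL
EF = SV/EDV * 100 = 98/165 * 100
EF = 59.39%


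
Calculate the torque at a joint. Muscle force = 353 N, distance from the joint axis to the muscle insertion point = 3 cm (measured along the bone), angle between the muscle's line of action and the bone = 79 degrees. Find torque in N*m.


Torque = F * d * sin(theta)   (moment arm = d*sin(theta))
d = 3 cm = 0.03 m
Torque = 353 * 0.03 * sin(79)
Torque = 10.4 N*m


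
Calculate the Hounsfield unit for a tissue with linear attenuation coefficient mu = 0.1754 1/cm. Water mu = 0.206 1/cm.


HU = ((mu_tissue - mu_water) / mu_water) * 1000
HU = ((0.1754 - 0.206) / 0.206) * 1000
HU = -148.5


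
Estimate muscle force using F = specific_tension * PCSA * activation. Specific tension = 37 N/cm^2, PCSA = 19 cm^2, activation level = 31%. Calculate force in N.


F = sigma * PCSA * activation
F = 37 * 19 * 0.31
F = 217.9 N


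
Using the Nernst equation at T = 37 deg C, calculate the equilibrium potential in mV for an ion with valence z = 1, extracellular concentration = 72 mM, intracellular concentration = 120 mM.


E = (RT/(zF)) * ln(C_out/C_in)
T = 37 + 273.15 = 310.15 K
E = (8.314 * 310.15 / (1 * 96485)) * ln(72/120)
E = -13.65 mV


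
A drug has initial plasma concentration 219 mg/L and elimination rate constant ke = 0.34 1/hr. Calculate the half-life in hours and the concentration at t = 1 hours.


t_half = ln(2) / ke = 0.693147 / 0.34 = 2.039 hr
C(t) = C0 * exp(-ke*t) = 219 * exp(-0.34*1)
C(1) = 155.9 mg/L


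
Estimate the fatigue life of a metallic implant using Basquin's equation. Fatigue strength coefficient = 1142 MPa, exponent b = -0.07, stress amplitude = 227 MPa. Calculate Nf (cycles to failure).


sigma_a = sigma_f' * (2Nf)^b
2Nf = (sigma_a/sigma_f')^(1/b)
2Nf = (227/1142)^(1/-0.07)
2Nf = 1.0554365e+10
Nf = 5.2772e+09


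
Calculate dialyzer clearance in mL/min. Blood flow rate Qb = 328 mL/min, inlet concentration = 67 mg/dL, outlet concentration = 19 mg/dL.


K = Qb * (Cb_in - Cb_out) / Cb_in
K = 328 * (67 - 19) / 67
K = 235 mL/min


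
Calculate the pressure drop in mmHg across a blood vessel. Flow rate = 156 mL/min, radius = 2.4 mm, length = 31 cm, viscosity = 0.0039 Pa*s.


dP = 8*mu*L*Q / (pi*r^4)
Q = 156 mL/min = 2.6e-06 m^3/s
dP = 241.265 Pa = 241.265 / 133.322 mmHg = 1.81 mmHg


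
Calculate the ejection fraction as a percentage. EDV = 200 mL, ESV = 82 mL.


SV = EDV - ESV = 200 - 82 = 118 mL
EF = SV/EDV * 100 = 118/200 * 100
EF = 59%


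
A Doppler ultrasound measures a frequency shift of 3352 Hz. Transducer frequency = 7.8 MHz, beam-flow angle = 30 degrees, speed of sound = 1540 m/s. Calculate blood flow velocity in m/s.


v = fd * c / (2 * f0 * cos(theta))
v = 3352 * 1540 / (2 * 7.8000e+06 * cos(30))
v = 0.3821 m/s


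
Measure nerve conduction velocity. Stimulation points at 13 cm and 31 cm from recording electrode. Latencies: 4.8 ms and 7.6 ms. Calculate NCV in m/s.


Distance = (31 - 13) / 100 = 0.18 m
dt = (7.6 - 4.8) / 1000 = 0.0028 s
NCV = dist / dt = 64.29 m/s


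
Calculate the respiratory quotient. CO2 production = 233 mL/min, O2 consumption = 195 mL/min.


RQ = VCO2 / VO2
RQ = 233 / 195
RQ = 1.195


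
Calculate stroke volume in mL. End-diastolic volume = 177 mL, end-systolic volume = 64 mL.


SV = EDV - ESV
SV = 177 - 64
SV = 113 mL


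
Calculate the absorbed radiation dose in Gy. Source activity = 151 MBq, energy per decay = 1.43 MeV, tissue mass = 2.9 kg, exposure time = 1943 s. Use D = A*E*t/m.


A = 151 MBq = 1.5100e+08 Bq
E = 1.43 MeV = 2.29086e-13 J
D = A*E*t/m = 1.5100e+08*2.29086e-13*1943/2.9
D = 0.02318 Gy


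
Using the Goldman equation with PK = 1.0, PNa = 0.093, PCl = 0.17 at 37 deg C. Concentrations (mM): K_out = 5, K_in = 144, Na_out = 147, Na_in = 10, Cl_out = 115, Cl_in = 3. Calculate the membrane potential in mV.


Vm = (RT/F)*ln((PK*Ko + PNa*Nao + PCl*Cli)/(PK*Ki + PNa*Nai + PCl*Clo))
Numer = 19.181, Denom = 164.48
Vm = -57.43 mV


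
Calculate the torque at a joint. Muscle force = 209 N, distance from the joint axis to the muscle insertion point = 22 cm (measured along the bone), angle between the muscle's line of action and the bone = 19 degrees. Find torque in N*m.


Torque = F * d * sin(theta)   (moment arm = d*sin(theta))
d = 22 cm = 0.22 m
Torque = 209 * 0.22 * sin(19)
Torque = 14.97 N*m


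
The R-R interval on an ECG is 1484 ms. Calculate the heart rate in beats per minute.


HR = 60 / RR_interval(s)
RR = 1484 ms = 1.484 s
HR = 60 / 1.484 = 40.43 bpm


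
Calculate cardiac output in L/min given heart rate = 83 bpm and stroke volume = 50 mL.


CO = HR * SV
CO = 83 * 50 / 1000
CO = 4.15 L/min


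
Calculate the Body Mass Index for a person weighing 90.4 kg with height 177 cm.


BMI = weight / height^2
height = 177 cm = 1.77 m
BMI = 90.4 / 1.77^2
BMI = 28.86 kg/m^2


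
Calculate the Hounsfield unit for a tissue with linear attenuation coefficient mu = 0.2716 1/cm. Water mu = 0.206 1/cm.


HU = ((mu_tissue - mu_water) / mu_water) * 1000
HU = ((0.2716 - 0.206) / 0.206) * 1000
HU = 318.4


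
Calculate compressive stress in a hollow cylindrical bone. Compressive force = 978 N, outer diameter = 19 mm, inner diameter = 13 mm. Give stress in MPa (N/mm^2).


A = pi*(r_o^2 - r_i^2)
r_o = 9.5 mm, r_i = 6.5 mm
A = 150.796 mm^2
sigma = F/A = 978 / 150.796
sigma = 6.486 MPa


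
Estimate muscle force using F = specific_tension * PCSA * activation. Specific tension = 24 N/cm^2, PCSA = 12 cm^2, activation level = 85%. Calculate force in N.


F = sigma * PCSA * activation
F = 24 * 12 * 0.85
F = 244.8 N


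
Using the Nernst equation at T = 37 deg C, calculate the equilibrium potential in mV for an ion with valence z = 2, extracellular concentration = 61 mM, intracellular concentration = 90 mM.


E = (RT/(zF)) * ln(C_out/C_in)
T = 37 + 273.15 = 310.15 K
E = (8.314 * 310.15 / (2 * 96485)) * ln(61/90)
E = -5.197 mV


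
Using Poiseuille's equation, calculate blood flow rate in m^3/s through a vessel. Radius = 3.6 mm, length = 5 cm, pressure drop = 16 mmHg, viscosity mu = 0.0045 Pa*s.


Q = pi*r^4*dP / (8*mu*L)
r = 0.0036 m, L = 0.05 m
dP = 16 mmHg = 2133.152 Pa
Q = 6.2533e-04 m^3/s


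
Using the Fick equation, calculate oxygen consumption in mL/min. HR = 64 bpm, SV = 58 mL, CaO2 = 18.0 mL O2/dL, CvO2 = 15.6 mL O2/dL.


CO = HR*SV = 64*58/1000 = 3.712 L/min
a-v O2 diff = 18.0 - 15.6 = 2.4 mL/dL
VO2 = CO * (CaO2-CvO2) * 10 dL/L
VO2 = 3.712 * 2.4 * 10
VO2 = 89.09 mL/min


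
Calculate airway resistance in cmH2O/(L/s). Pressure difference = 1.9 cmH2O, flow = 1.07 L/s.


R = dP / flow
R = 1.9 / 1.07
R = 1.776 cmH2O/(L/s)


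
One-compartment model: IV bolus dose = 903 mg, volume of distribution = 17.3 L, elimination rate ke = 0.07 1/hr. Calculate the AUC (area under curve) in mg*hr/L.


C0 = Dose/Vd = 903/17.3 = 52.1965 mg/L
AUC = C0/ke = 52.1965/0.07
AUC = 745.7 mg*hr/L


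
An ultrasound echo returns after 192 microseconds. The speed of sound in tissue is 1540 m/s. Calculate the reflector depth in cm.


depth = c * t / 2
t = 192 us = 1.9200e-04 s
depth = 1540 * 1.9200e-04 / 2
depth = 0.14784 m = 14.784 cm


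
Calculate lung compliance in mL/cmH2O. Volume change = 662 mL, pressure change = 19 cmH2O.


C = dV / dP
C = 662 / 19
C = 34.84 mL/cmH2O


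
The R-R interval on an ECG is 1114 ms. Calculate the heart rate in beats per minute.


HR = 60 / RR_interval(s)
RR = 1114 ms = 1.114 s
HR = 60 / 1.114 = 53.86 bpm


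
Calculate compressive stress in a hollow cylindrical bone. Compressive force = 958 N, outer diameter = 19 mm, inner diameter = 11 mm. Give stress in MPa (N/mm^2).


A = pi*(r_o^2 - r_i^2)
r_o = 9.5 mm, r_i = 5.5 mm
A = 188.496 mm^2
sigma = F/A = 958 / 188.496
sigma = 5.082 MPa


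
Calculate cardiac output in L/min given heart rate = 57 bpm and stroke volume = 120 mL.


CO = HR * SV
CO = 57 * 120 / 1000
CO = 6.84 L/min


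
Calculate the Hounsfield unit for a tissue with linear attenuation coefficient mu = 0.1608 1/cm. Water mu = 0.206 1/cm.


HU = ((mu_tissue - mu_water) / mu_water) * 1000
HU = ((0.1608 - 0.206) / 0.206) * 1000
HU = -219.4


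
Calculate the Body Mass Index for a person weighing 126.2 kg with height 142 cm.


BMI = weight / height^2
height = 142 cm = 1.42 m
BMI = 126.2 / 1.42^2
BMI = 62.59 kg/m^2


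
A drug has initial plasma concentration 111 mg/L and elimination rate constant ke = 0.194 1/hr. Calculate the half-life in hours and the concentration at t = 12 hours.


t_half = ln(2) / ke = 0.693147 / 0.194 = 3.573 hr
C(t) = C0 * exp(-ke*t) = 111 * exp(-0.194*12)
C(12) = 10.82 mg/L


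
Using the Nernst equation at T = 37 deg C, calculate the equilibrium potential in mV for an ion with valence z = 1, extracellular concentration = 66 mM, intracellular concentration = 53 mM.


E = (RT/(zF)) * ln(C_out/C_in)
T = 37 + 273.15 = 310.15 K
E = (8.314 * 310.15 / (1 * 96485)) * ln(66/53)
E = 5.863 mV


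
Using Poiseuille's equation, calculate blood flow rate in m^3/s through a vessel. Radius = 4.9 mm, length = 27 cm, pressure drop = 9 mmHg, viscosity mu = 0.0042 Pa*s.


Q = pi*r^4*dP / (8*mu*L)
r = 0.0049 m, L = 0.27 m
dP = 9 mmHg = 1199.898 Pa
Q = 2.3954e-04 m^3/s


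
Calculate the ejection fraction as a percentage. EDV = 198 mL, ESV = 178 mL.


SV = EDV - ESV = 198 - 178 = 20 mL
EF = SV/EDV * 100 = 20/198 * 100
EF = 10.1%


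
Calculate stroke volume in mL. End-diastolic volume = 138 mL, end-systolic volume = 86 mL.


SV = EDV - ESV
SV = 138 - 86
SV = 52 mL


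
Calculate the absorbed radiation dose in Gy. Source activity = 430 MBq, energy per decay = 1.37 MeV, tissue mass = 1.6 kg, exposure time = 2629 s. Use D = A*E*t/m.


A = 430 MBq = 4.3000e+08 Bq
E = 1.37 MeV = 2.19474e-13 J
D = A*E*t/m = 4.3000e+08*2.19474e-13*2629/1.6
D = 0.1551 Gy


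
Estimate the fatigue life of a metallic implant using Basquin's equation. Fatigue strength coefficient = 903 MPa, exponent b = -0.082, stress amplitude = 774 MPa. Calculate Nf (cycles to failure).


sigma_a = sigma_f' * (2Nf)^b
2Nf = (sigma_a/sigma_f')^(1/b)
2Nf = (774/903)^(1/-0.082)
2Nf = 6.55276
Nf = 3.276


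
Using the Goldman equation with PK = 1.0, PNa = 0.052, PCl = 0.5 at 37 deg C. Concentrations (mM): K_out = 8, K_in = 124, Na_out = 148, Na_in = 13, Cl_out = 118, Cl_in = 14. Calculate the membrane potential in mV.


Vm = (RT/F)*ln((PK*Ko + PNa*Nao + PCl*Cli)/(PK*Ki + PNa*Nai + PCl*Clo))
Numer = 22.696, Denom = 183.676
Vm = -55.88 mV


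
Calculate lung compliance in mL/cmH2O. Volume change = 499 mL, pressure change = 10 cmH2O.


C = dV / dP
C = 499 / 10
C = 49.9 mL/cmH2O


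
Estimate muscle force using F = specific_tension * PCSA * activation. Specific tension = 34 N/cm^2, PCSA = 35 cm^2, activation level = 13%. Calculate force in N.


F = sigma * PCSA * activation
F = 34 * 35 * 0.13
F = 154.7 N


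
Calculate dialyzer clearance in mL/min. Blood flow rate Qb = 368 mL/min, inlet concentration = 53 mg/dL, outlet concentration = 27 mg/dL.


K = Qb * (Cb_in - Cb_out) / Cb_in
K = 368 * (53 - 27) / 53
K = 180.5 mL/min


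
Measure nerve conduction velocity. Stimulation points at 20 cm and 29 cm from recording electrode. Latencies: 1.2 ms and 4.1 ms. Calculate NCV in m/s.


Distance = (29 - 20) / 100 = 0.09 m
dt = (4.1 - 1.2) / 1000 = 0.0029 s
NCV = dist / dt = 31.03 m/s


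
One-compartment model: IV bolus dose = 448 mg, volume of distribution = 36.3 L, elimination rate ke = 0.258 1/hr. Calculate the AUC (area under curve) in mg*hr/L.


C0 = Dose/Vd = 448/36.3 = 12.3416 mg/L
AUC = C0/ke = 12.3416/0.258
AUC = 47.84 mg*hr/L


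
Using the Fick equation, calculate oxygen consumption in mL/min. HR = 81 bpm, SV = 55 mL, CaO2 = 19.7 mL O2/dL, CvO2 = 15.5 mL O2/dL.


CO = HR*SV = 81*55/1000 = 4.455 L/min
a-v O2 diff = 19.7 - 15.5 = 4.2 mL/dL
VO2 = CO * (CaO2-CvO2) * 10 dL/L
VO2 = 4.455 * 4.2 * 10
VO2 = 187.1 mL/min


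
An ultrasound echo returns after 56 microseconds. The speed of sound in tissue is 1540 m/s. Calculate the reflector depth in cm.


depth = c * t / 2
t = 56 us = 5.6000e-05 s
depth = 1540 * 5.6000e-05 / 2
depth = 0.04312 m = 4.312 cm


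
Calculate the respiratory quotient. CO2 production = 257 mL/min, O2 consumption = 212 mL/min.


RQ = VCO2 / VO2
RQ = 257 / 212
RQ = 1.212


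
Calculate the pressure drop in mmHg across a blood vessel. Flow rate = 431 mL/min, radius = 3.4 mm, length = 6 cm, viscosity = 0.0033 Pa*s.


dP = 8*mu*L*Q / (pi*r^4)
Q = 431 mL/min = 7.18333e-06 m^3/s
dP = 27.1029 Pa = 27.1029 / 133.322 mmHg = 0.2033 mmHg


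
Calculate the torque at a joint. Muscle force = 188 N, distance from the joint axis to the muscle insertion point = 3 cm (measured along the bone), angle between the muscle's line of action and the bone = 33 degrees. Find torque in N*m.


Torque = F * d * sin(theta)   (moment arm = d*sin(theta))
d = 3 cm = 0.03 m
Torque = 188 * 0.03 * sin(33)
Torque = 3.072 N*m


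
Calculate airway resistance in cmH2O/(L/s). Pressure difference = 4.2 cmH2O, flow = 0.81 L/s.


R = dP / flow
R = 4.2 / 0.81
R = 5.185 cmH2O/(L/s)


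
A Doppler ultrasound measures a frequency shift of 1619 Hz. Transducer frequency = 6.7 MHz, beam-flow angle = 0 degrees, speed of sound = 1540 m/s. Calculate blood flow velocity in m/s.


v = fd * c / (2 * f0 * cos(theta))
v = 1619 * 1540 / (2 * 6.7000e+06 * cos(0))
v = 0.1861 m/s


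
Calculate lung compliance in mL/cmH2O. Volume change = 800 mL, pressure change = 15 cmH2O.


C = dV / dP
C = 800 / 15
C = 53.33 mL/cmH2O


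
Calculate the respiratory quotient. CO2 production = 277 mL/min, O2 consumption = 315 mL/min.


RQ = VCO2 / VO2
RQ = 277 / 315
RQ = 0.8794


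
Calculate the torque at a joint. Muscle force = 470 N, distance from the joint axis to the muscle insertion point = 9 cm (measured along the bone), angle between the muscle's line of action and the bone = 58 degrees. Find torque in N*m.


Torque = F * d * sin(theta)   (moment arm = d*sin(theta))
d = 9 cm = 0.09 m
Torque = 470 * 0.09 * sin(58)
Torque = 35.87 N*m


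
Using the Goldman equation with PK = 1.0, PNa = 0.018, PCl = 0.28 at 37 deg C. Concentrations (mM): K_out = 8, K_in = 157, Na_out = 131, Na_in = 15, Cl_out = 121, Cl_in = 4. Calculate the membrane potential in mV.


Vm = (RT/F)*ln((PK*Ko + PNa*Nao + PCl*Cli)/(PK*Ki + PNa*Nai + PCl*Clo))
Numer = 11.478, Denom = 191.15
Vm = -75.17 mV


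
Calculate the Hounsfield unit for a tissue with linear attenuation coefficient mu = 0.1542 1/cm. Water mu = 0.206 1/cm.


HU = ((mu_tissue - mu_water) / mu_water) * 1000
HU = ((0.1542 - 0.206) / 0.206) * 1000
HU = -251.5


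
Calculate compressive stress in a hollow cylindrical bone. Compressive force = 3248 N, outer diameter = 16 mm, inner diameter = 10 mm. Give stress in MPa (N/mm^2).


A = pi*(r_o^2 - r_i^2)
r_o = 8 mm, r_i = 5 mm
A = 122.522 mm^2
sigma = F/A = 3248 / 122.522
sigma = 26.51 MPa


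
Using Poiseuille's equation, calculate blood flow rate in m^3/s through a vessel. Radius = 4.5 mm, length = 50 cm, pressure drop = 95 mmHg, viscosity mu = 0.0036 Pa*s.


Q = pi*r^4*dP / (8*mu*L)
r = 0.0045 m, L = 0.5 m
dP = 95 mmHg = 12665.59 Pa
Q = 0.001133 m^3/s


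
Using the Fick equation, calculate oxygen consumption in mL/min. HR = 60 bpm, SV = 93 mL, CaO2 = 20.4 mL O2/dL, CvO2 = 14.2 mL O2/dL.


CO = HR*SV = 60*93/1000 = 5.58 L/min
a-v O2 diff = 20.4 - 14.2 = 6.2 mL/dL
VO2 = CO * (CaO2-CvO2) * 10 dL/L
VO2 = 5.58 * 6.2 * 10
VO2 = 346 mL/min


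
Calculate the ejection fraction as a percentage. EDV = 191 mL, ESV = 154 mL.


SV = EDV - ESV = 191 - 154 = 37 mL
EF = SV/EDV * 100 = 37/191 * 100
EF = 19.37%


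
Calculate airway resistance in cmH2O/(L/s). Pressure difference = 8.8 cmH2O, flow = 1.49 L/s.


R = dP / flow
R = 8.8 / 1.49
R = 5.906 cmH2O/(L/s)


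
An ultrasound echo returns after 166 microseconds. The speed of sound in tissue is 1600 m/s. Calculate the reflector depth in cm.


depth = c * t / 2
t = 166 us = 1.6600e-04 s
depth = 1600 * 1.6600e-04 / 2
depth = 0.1328 m = 13.28 cm


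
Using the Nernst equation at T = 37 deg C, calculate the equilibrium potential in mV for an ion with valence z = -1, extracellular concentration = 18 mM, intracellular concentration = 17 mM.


E = (RT/(zF)) * ln(C_out/C_in)
T = 37 + 273.15 = 310.15 K
E = (8.314 * 310.15 / (-1 * 96485)) * ln(18/17)
E = -1.528 mV


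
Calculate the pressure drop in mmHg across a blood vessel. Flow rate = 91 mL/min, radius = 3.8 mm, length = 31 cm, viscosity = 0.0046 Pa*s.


dP = 8*mu*L*Q / (pi*r^4)
Q = 91 mL/min = 1.51667e-06 m^3/s
dP = 26.4129 Pa = 26.4129 / 133.322 mmHg = 0.1981 mmHg


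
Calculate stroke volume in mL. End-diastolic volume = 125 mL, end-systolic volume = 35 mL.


SV = EDV - ESV
SV = 125 - 35
SV = 90 mL


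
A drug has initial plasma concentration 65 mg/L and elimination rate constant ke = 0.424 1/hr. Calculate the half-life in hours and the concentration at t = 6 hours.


t_half = ln(2) / ke = 0.693147 / 0.424 = 1.635 hr
C(t) = C0 * exp(-ke*t) = 65 * exp(-0.424*6)
C(6) = 5.106 mg/L


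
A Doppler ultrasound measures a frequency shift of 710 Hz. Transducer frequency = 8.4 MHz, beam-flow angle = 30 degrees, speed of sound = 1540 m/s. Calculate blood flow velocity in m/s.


v = fd * c / (2 * f0 * cos(theta))
v = 710 * 1540 / (2 * 8.4000e+06 * cos(30))
v = 0.07515 m/s


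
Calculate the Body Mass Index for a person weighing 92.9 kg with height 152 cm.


BMI = weight / height^2
height = 152 cm = 1.52 m
BMI = 92.9 / 1.52^2
BMI = 40.21 kg/m^2


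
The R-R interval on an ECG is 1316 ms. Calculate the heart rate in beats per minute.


HR = 60 / RR_interval(s)
RR = 1316 ms = 1.316 s
HR = 60 / 1.316 = 45.59 bpm


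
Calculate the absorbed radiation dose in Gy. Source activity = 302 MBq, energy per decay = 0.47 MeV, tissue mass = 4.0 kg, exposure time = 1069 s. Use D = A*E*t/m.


A = 302 MBq = 3.0200e+08 Bq
E = 0.47 MeV = 7.5294e-14 J
D = A*E*t/m = 3.0200e+08*7.5294e-14*1069/4.0
D = 0.006077 Gy


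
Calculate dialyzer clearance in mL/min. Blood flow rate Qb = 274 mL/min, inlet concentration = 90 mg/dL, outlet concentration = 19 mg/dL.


K = Qb * (Cb_in - Cb_out) / Cb_in
K = 274 * (90 - 19) / 90
K = 216.2 mL/min


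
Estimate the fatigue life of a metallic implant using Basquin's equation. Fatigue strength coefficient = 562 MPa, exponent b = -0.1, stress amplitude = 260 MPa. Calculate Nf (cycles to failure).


sigma_a = sigma_f' * (2Nf)^b
2Nf = (sigma_a/sigma_f')^(1/b)
2Nf = (260/562)^(1/-0.1)
2Nf = 2226.5358
Nf = 1113


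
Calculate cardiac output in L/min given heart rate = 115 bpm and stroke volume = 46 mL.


CO = HR * SV
CO = 115 * 46 / 1000
CO = 5.29 L/min


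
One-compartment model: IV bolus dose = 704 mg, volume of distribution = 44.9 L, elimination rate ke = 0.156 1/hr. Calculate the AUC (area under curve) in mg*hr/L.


C0 = Dose/Vd = 704/44.9 = 15.6793 mg/L
AUC = C0/ke = 15.6793/0.156
AUC = 100.5 mg*hr/L


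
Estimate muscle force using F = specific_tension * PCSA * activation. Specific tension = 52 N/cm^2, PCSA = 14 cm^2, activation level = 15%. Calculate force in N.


F = sigma * PCSA * activation
F = 52 * 14 * 0.15
F = 109.2 N


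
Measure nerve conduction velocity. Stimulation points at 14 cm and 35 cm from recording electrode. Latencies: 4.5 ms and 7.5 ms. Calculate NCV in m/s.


Distance = (35 - 14) / 100 = 0.21 m
dt = (7.5 - 4.5) / 1000 = 0.003 s
NCV = dist / dt = 70 m/s


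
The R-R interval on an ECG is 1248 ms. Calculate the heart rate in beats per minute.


HR = 60 / RR_interval(s)
RR = 1248 ms = 1.248 s
HR = 60 / 1.248 = 48.08 bpm


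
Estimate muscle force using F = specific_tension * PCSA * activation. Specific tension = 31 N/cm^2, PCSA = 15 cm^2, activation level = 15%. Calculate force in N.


F = sigma * PCSA * activation
F = 31 * 15 * 0.15
F = 69.75 N


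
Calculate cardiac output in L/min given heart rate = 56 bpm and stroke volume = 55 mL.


CO = HR * SV
CO = 56 * 55 / 1000
CO = 3.08 L/min


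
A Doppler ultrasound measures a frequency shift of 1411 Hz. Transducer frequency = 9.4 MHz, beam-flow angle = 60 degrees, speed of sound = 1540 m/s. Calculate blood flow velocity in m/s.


v = fd * c / (2 * f0 * cos(theta))
v = 1411 * 1540 / (2 * 9.4000e+06 * cos(60))
v = 0.2312 m/s


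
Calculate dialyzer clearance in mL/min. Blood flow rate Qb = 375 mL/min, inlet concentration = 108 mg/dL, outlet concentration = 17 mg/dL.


K = Qb * (Cb_in - Cb_out) / Cb_in
K = 375 * (108 - 17) / 108
K = 316 mL/min


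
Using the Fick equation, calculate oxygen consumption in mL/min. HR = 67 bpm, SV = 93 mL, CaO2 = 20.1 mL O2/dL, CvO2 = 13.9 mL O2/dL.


CO = HR*SV = 67*93/1000 = 6.231 L/min
a-v O2 diff = 20.1 - 13.9 = 6.2 mL/dL
VO2 = CO * (CaO2-CvO2) * 10 dL/L
VO2 = 6.231 * 6.2 * 10
VO2 = 386.3 mL/min


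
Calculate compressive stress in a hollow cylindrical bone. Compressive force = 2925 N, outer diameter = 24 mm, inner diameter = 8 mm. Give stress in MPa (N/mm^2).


A = pi*(r_o^2 - r_i^2)
r_o = 12 mm, r_i = 4 mm
A = 402.124 mm^2
sigma = F/A = 2925 / 402.124
sigma = 7.274 MPa


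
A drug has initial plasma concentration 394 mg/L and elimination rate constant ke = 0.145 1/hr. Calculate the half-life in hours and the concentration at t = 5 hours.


t_half = ln(2) / ke = 0.693147 / 0.145 = 4.78 hr
C(t) = C0 * exp(-ke*t) = 394 * exp(-0.145*5)
C(5) = 190.8 mg/L


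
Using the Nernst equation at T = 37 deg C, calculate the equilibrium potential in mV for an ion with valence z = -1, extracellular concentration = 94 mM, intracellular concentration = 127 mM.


E = (RT/(zF)) * ln(C_out/C_in)
T = 37 + 273.15 = 310.15 K
E = (8.314 * 310.15 / (-1 * 96485)) * ln(94/127)
E = 8.041 mV


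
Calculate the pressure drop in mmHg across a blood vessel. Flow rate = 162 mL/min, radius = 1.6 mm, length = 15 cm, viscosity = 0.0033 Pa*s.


dP = 8*mu*L*Q / (pi*r^4)
Q = 162 mL/min = 2.7e-06 m^3/s
dP = 519.313 Pa = 519.313 / 133.322 mmHg = 3.895 mmHg


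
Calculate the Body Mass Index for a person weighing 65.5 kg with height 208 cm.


BMI = weight / height^2
height = 208 cm = 2.08 m
BMI = 65.5 / 2.08^2
BMI = 15.14 kg/m^2


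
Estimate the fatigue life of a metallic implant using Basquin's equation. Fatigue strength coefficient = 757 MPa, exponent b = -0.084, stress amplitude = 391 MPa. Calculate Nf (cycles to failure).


sigma_a = sigma_f' * (2Nf)^b
2Nf = (sigma_a/sigma_f')^(1/b)
2Nf = (391/757)^(1/-0.084)
2Nf = 2604.3769
Nf = 1302


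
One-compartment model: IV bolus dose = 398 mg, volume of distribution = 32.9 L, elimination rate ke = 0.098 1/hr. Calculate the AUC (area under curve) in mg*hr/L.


C0 = Dose/Vd = 398/32.9 = 12.0973 mg/L
AUC = C0/ke = 12.0973/0.098
AUC = 123.4 mg*hr/L


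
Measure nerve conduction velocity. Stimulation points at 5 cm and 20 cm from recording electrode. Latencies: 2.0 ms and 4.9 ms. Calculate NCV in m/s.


Distance = (20 - 5) / 100 = 0.15 m
dt = (4.9 - 2.0) / 1000 = 0.0029 s
NCV = dist / dt = 51.72 m/s


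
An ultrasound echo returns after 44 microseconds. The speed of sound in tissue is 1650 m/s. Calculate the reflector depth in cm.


depth = c * t / 2
t = 44 us = 4.4000e-05 s
depth = 1650 * 4.4000e-05 / 2
depth = 0.0363 m = 3.63 cm


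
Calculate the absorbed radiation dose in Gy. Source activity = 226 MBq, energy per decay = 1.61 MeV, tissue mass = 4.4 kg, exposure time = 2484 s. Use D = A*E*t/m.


A = 226 MBq = 2.2600e+08 Bq
E = 1.61 MeV = 2.57922e-13 J
D = A*E*t/m = 2.2600e+08*2.57922e-13*2484/4.4
D = 0.03291 Gy


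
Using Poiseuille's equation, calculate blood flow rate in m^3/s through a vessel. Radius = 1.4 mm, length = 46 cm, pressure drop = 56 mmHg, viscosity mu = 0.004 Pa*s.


Q = pi*r^4*dP / (8*mu*L)
r = 0.0014 m, L = 0.46 m
dP = 56 mmHg = 7466.032 Pa
Q = 6.1213e-06 m^3/s


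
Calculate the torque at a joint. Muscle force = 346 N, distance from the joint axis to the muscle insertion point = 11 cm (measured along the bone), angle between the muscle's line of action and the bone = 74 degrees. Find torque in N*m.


Torque = F * d * sin(theta)   (moment arm = d*sin(theta))
d = 11 cm = 0.11 m
Torque = 346 * 0.11 * sin(74)
Torque = 36.59 N*m
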